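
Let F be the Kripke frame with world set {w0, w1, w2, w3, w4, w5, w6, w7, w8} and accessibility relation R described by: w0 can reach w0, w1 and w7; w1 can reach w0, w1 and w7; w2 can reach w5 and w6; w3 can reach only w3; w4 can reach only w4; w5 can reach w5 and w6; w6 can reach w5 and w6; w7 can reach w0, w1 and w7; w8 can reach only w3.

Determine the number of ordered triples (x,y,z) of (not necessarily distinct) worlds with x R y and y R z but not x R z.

0

R is transitive; there are no such tuples.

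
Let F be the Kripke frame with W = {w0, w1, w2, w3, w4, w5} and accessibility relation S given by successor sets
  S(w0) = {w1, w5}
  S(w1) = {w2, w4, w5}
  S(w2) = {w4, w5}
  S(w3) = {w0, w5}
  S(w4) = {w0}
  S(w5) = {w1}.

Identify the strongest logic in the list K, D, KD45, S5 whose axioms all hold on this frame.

D

Serial (axiom D): yes — every world has a successor (e.g. w0 S w1).
Euclidean (axiom 5): no — w1 S w4 and w1 S w2, but not w4 S w2.
Transitive (axiom 4): no — w0 S w1 and w1 S w2, but not w0 S w2.
Reflexive (axiom T): no — w0 is not related to itself.
So F validates K, D; KD45 would additionally require S to be Euclidean and transitive. The strongest is D.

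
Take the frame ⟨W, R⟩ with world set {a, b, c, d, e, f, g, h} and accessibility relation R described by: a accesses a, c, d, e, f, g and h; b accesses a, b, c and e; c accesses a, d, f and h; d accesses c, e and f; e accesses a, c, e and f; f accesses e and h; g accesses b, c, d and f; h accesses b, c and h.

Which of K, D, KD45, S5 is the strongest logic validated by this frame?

Serial (axiom D): yes — every world has a successor (e.g. a R a).
Euclidean (axiom 5): no — a R c and a R e, but not c R e.
Transitive (axiom 4): no — a R g and g R b, but not a R b.
Reflexive (axiom T): no — c is not related to itself.
So F validates K, D; KD45 would additionally require R to be Euclidean and transitive. The strongest is D.

D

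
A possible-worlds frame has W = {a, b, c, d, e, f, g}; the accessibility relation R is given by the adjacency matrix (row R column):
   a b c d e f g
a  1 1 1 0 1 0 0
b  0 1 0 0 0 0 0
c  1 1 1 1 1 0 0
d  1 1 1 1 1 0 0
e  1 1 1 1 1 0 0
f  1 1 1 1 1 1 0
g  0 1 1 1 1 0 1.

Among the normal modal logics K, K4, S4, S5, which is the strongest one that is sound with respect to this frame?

K

Transitive (axiom 4): no — a R c and c R d, but not a R d.
Reflexive (axiom T): yes — every world is R-related to itself.
Euclidean (axiom 5): no — a R b and a R c, but not b R c.
So F validates K; K4 would additionally require R to be transitive. The strongest is K.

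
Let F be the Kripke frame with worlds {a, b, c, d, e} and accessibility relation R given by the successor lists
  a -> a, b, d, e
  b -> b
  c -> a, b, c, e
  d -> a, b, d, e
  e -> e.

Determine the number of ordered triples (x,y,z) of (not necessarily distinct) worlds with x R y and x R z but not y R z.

Enumerating: (a,b,a), (a,b,d), (a,b,e), (a,e,a), (a,e,b), (a,e,d), (c,a,c), (c,b,a), (c,b,c), (c,b,e), (c,e,a), (c,e,b), … and 7 more.
Total: 19.

19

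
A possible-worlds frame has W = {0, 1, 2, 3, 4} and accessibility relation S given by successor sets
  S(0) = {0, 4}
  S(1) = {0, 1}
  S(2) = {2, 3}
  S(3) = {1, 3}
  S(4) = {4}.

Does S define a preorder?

Reflexive: yes — every world is S-related to itself.
Transitive: no — 1 S 0 and 0 S 4, but not 1 S 4.
So S is not a preorder.

No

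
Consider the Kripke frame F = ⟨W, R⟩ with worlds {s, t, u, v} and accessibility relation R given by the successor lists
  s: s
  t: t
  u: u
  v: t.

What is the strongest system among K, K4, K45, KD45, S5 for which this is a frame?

Transitive (axiom 4): yes — every two-step R-path is closed by a direct edge.
Euclidean (axiom 5): yes — any two successors of a common world are R-related.
Serial (axiom D): yes — every world has a successor (e.g. s R s).
Reflexive (axiom T): no — v is not related to itself.
So F validates K, K4, K45, KD45; S5 would additionally require R to be reflexive. The strongest is KD45.

KD45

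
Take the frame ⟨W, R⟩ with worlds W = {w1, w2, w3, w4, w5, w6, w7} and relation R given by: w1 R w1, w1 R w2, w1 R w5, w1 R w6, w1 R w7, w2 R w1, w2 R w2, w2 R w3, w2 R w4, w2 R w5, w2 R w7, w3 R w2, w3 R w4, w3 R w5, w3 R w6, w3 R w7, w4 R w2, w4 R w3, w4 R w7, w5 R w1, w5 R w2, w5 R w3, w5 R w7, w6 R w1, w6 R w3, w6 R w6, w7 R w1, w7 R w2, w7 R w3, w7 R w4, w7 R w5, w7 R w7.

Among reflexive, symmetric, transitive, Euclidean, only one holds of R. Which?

Reflexive: no — w3 is not related to itself.
Symmetric: yes — every pair in R has its reverse in R.
Transitive: no — w1 R w2 and w2 R w3, but not w1 R w3.
Euclidean: no — w1 R w2 and w1 R w6, but not w2 R w6.
Only symmetric holds.

symmetric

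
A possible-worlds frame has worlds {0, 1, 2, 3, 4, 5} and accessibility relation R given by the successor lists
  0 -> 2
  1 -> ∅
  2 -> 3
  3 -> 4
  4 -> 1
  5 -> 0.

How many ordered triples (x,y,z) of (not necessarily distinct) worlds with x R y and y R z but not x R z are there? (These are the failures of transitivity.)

4

Enumerating: (0,2,3), (2,3,4), (3,4,1), (5,0,2).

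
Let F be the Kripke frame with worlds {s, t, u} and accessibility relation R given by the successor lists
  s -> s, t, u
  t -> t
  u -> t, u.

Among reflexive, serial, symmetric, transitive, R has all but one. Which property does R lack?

Reflexive: yes — every world is R-related to itself.
Serial: yes — every world has a successor (e.g. s R s).
Symmetric: no — s R t but not t R s.
Transitive: yes — every two-step R-path is closed by a direct edge.
Only symmetric fails.

symmetric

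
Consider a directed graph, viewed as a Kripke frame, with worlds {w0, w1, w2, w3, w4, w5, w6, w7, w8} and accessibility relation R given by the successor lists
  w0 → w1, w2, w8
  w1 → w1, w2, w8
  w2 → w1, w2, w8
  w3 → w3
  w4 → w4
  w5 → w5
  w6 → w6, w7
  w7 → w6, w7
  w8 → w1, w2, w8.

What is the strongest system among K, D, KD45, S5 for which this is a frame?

Serial (axiom D): yes — every world has a successor (e.g. w0 R w1).
Euclidean (axiom 5): yes — any two successors of a common world are R-related.
Transitive (axiom 4): yes — every two-step R-path is closed by a direct edge.
Reflexive (axiom T): no — w0 is not related to itself.
So F validates K, D, KD45; S5 would additionally require R to be reflexive. The strongest is KD45.

KD45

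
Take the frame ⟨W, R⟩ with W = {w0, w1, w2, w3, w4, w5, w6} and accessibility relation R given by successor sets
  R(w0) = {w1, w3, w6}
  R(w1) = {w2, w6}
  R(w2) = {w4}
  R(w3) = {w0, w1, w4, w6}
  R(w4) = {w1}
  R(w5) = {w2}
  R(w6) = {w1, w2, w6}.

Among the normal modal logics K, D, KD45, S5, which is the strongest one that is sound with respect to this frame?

Serial (axiom D): yes — every world has a successor (e.g. w0 R w1).
Euclidean (axiom 5): no — w0 R w1 and w0 R w3, but not w1 R w3.
Transitive (axiom 4): no — w0 R w1 and w1 R w2, but not w0 R w2.
Reflexive (axiom T): no — w0 is not related to itself.
So F validates K, D; KD45 would additionally require R to be Euclidean and transitive. The strongest is D.

D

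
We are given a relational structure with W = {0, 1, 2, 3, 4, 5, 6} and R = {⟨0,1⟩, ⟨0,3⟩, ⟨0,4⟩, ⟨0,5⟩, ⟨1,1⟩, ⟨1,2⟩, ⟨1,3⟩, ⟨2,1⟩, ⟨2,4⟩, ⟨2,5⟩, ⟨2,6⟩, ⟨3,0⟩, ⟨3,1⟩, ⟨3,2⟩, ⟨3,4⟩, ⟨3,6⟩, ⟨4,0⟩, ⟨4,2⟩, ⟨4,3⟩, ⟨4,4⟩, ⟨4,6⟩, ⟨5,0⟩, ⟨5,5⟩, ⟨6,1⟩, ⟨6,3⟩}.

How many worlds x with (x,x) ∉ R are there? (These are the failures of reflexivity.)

Enumerating: 0, 2, 3, 6.

4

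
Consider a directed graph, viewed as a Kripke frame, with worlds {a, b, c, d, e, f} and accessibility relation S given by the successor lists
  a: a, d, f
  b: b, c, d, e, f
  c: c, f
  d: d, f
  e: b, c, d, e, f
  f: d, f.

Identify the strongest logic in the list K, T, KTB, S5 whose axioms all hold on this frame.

Reflexive (axiom T): yes — every world is S-related to itself.
Symmetric (axiom B): no — a S d but not d S a.
Euclidean (axiom 5): no — b S c and b S d, but not c S d.
So F validates K, T; KTB would additionally require S to be symmetric. The strongest is T.

T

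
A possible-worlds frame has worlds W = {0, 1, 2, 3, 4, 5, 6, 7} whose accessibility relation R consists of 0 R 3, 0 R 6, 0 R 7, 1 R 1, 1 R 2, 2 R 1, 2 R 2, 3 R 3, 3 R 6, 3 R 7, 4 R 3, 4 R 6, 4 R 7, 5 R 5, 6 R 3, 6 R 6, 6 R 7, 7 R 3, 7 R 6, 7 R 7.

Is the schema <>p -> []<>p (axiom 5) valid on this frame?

Yes

The schema 5 characterises exactly the Euclidean frames.
Euclidean: yes — any two successors of a common world are R-related.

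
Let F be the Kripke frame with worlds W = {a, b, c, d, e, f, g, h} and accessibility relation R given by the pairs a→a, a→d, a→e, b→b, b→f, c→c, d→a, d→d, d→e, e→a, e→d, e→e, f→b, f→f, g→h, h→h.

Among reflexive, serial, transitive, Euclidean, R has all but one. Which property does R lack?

Reflexive: no — g is not related to itself.
Serial: yes — every world has a successor (e.g. a R a).
Transitive: yes — every two-step R-path is closed by a direct edge.
Euclidean: yes — any two successors of a common world are R-related.
Only reflexive fails.

reflexive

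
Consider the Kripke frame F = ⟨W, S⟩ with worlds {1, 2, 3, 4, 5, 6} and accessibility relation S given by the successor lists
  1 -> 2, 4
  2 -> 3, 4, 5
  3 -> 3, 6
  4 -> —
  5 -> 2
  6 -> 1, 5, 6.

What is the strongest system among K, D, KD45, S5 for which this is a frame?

Serial (axiom D): no — 4 has no S-successor.
Euclidean (axiom 5): no — 1 S 4 and 1 S 2, but not 4 S 2.
Transitive (axiom 4): no — 1 S 2 and 2 S 3, but not 1 S 3.
Reflexive (axiom T): no — 1 is not related to itself.
So F validates K; D would additionally require S to be serial. The strongest is K.

K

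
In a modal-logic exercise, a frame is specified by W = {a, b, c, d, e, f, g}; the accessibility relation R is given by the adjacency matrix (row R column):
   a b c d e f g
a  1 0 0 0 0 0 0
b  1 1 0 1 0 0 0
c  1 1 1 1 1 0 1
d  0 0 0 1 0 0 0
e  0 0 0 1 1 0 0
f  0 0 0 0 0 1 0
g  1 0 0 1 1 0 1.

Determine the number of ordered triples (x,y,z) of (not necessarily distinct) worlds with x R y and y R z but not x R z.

0

R is transitive; there are no such tuples.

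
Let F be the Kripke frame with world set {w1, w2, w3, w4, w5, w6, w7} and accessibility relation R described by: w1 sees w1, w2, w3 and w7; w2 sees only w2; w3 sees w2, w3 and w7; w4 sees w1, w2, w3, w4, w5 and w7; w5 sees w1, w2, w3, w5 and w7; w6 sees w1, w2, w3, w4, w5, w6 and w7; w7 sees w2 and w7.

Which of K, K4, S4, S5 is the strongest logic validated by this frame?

S4

Transitive (axiom 4): yes — every two-step R-path is closed by a direct edge.
Reflexive (axiom T): yes — every world is R-related to itself.
Euclidean (axiom 5): no — w1 R w2 and w1 R w3, but not w2 R w3.
So F validates K, K4, S4; S5 would additionally require R to be Euclidean. The strongest is S4.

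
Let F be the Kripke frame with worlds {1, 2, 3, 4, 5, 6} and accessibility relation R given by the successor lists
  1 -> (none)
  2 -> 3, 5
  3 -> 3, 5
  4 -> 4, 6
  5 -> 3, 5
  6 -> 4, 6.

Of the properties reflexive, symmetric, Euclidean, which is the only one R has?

Reflexive: no — 1 is not related to itself.
Symmetric: no — 2 R 3 but not 3 R 2.
Euclidean: yes — any two successors of a common world are R-related.
Only Euclidean holds.

Euclidean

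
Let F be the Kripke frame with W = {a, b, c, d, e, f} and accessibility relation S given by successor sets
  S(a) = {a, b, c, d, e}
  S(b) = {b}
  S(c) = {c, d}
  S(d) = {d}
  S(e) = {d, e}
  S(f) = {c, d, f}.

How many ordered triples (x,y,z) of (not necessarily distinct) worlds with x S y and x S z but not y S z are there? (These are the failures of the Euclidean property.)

19

Enumerating: (a,b,a), (a,b,c), (a,b,d), (a,b,e), (a,c,a), (a,c,b), (a,c,e), (a,d,a), (a,d,b), (a,d,c), (a,d,e), (a,e,a), … and 7 more.
Total: 19.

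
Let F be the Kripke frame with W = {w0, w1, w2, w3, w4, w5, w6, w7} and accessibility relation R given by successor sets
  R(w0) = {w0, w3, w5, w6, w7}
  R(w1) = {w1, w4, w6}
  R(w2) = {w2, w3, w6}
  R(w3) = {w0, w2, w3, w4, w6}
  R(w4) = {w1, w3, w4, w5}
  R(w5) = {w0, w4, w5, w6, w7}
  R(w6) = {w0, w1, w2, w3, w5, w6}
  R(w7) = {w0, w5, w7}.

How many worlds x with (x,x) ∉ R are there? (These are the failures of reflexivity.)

0

R is reflexive; there are no such worlds.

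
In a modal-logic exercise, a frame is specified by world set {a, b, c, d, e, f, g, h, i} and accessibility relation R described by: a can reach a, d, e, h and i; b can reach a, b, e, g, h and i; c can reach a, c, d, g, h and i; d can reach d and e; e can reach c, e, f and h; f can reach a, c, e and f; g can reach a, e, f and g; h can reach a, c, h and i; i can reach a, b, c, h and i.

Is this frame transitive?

No

Transitive: no — a R e and e R c, but not a R c.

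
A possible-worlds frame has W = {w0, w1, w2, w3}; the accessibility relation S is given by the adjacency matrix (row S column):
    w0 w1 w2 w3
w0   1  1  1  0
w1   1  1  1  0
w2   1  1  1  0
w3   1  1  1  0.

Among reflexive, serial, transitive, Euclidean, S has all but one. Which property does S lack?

Reflexive: no — w3 is not related to itself.
Serial: yes — every world has a successor (e.g. w0 S w0).
Transitive: yes — every two-step S-path is closed by a direct edge.
Euclidean: yes — any two successors of a common world are S-related.
Only reflexive fails.

reflexive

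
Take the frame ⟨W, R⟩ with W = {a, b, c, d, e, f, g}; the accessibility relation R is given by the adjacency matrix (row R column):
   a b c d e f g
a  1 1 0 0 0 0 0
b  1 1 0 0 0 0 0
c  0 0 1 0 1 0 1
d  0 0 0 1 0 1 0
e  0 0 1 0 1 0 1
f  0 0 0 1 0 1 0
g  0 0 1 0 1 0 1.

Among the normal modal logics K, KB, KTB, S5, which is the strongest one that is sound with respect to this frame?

Symmetric (axiom B): yes — every pair in R has its reverse in R.
Reflexive (axiom T): yes — every world is R-related to itself.
Euclidean (axiom 5): yes — any two successors of a common world are R-related.
So F validates K, KB, KTB, S5. The strongest is S5.

S5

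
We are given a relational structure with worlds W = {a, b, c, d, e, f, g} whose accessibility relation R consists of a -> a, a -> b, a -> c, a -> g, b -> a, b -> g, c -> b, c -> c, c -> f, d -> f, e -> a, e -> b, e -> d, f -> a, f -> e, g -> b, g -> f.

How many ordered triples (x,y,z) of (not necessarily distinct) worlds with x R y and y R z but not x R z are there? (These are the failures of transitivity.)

Enumerating: (a,c,f), (a,g,f), (b,a,b), (b,a,c), (b,g,b), (b,g,f), (c,b,a), (c,b,g), (c,f,a), (c,f,e), (d,f,a), (d,f,e), … and 13 more.
Total: 25.

25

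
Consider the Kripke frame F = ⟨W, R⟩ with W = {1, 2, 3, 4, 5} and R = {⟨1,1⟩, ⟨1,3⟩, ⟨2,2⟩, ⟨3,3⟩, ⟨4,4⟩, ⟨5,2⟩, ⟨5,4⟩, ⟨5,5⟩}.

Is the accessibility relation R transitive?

Yes

Transitive: yes — every two-step R-path is closed by a direct edge.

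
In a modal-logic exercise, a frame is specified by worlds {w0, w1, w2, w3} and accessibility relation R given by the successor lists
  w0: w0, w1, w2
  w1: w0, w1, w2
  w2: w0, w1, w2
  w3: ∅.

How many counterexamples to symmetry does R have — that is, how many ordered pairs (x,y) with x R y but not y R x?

0

R is symmetric; there are no such tuples.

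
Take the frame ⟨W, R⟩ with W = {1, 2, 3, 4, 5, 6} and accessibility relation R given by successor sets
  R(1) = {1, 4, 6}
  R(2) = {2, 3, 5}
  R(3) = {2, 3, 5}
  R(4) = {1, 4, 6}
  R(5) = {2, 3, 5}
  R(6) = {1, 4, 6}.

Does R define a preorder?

Yes

Reflexive: yes — every world is R-related to itself.
Transitive: yes — every two-step R-path is closed by a direct edge.
So R is a preorder.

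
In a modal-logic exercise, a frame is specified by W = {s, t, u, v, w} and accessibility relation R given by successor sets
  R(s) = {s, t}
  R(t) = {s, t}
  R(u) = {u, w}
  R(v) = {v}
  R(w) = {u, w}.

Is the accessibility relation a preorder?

Yes

Reflexive: yes — every world is R-related to itself.
Transitive: yes — every two-step R-path is closed by a direct edge.
So R is a preorder.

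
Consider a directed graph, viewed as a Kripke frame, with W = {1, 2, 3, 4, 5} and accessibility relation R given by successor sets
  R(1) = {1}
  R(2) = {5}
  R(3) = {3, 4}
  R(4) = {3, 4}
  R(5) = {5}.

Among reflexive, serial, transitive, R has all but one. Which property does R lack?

reflexive

Reflexive: no — 2 is not related to itself.
Serial: yes — every world has a successor (e.g. 1 R 1).
Transitive: yes — every two-step R-path is closed by a direct edge.
Only reflexive fails.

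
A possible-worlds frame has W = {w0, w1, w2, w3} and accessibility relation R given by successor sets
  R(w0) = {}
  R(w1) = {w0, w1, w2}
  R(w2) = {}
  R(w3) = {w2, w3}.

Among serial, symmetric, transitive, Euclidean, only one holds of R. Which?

transitive

Serial: no — w0 has no R-successor.
Symmetric: no — w1 R w0 but not w0 R w1.
Transitive: yes — every two-step R-path is closed by a direct edge.
Euclidean: no — w1 R w0 and w1 R w2, but not w0 R w2.
Only transitive holds.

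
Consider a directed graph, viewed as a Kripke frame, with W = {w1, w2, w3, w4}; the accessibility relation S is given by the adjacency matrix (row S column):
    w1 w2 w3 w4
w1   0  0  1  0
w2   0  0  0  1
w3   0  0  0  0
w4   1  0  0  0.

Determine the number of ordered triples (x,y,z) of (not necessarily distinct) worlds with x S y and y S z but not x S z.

Enumerating: (w2,w4,w1), (w4,w1,w3).

2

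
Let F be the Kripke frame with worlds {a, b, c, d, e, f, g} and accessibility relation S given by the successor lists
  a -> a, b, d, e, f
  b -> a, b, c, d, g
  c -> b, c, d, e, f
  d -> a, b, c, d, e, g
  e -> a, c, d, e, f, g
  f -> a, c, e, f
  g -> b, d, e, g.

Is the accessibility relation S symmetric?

Yes

Symmetric: yes — every pair in S has its reverse in S.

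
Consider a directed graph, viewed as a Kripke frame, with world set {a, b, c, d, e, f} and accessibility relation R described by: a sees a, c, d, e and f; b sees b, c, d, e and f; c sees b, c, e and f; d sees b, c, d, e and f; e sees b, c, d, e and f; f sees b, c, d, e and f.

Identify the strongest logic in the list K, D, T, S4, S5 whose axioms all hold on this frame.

Serial (axiom D): yes — every world has a successor (e.g. a R a).
Reflexive (axiom T): yes — every world is R-related to itself.
Transitive (axiom 4): no — a R c and c R b, but not a R b.
Euclidean (axiom 5): no — a R c and a R d, but not c R d.
So F validates K, D, T; S4 would additionally require R to be transitive. The strongest is T.

T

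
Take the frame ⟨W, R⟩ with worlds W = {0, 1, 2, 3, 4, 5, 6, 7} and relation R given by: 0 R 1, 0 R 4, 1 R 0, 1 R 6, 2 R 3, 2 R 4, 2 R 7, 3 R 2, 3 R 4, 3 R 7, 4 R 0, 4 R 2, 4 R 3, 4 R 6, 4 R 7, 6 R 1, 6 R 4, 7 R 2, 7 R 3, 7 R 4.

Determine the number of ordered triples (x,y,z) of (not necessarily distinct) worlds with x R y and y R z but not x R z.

Enumerating: (0,1,0), (0,1,6), (0,4,0), (0,4,2), (0,4,3), (0,4,6), (0,4,7), (1,0,1), (1,0,4), (1,6,1), (1,6,4), (2,3,2), … and 28 more.
Total: 40.

40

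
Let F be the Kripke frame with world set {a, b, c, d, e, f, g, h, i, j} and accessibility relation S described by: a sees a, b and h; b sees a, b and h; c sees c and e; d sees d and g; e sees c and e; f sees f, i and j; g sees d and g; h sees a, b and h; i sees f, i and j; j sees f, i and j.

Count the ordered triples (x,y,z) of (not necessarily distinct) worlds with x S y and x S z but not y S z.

0

S is Euclidean; there are no such tuples.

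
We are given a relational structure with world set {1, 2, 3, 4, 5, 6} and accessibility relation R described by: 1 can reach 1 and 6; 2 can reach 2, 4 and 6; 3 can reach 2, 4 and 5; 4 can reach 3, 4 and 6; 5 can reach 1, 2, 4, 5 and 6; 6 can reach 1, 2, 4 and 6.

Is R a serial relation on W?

Serial: yes — every world has a successor (e.g. 1 R 1).

Yes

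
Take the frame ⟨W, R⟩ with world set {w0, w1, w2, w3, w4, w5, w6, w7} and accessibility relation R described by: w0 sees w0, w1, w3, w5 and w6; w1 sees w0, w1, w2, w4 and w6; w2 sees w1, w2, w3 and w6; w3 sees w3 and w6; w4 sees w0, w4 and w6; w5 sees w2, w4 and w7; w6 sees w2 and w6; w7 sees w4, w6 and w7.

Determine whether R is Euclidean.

Euclidean: no — w0 R w1 and w0 R w3, but not w1 R w3.

No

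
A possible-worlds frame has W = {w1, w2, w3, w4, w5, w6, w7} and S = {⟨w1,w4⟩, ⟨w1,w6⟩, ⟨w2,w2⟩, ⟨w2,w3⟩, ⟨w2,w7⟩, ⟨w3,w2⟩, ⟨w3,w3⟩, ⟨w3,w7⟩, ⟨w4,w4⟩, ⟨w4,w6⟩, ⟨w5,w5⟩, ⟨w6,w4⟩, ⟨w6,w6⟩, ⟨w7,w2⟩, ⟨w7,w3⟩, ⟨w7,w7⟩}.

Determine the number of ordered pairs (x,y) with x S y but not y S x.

2

Enumerating: (w1,w4), (w1,w6).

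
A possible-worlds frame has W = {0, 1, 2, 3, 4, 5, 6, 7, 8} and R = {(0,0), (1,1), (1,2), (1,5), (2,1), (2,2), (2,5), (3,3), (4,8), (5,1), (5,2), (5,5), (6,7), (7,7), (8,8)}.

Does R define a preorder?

Reflexive: no — 4 is not related to itself.
Transitive: yes — every two-step R-path is closed by a direct edge.
So R is not a preorder.

No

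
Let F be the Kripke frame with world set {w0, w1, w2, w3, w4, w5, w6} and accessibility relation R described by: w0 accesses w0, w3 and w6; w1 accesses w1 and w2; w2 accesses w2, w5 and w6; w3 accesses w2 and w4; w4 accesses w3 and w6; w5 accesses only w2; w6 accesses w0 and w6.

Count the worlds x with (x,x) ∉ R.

3

Enumerating: w3, w4, w5.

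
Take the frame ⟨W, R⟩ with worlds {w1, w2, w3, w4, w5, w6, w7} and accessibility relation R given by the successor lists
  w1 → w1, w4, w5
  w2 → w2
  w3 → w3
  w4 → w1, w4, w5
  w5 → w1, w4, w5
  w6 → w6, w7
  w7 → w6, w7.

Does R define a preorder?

Reflexive: yes — every world is R-related to itself.
Transitive: yes — every two-step R-path is closed by a direct edge.
So R is a preorder.

Yes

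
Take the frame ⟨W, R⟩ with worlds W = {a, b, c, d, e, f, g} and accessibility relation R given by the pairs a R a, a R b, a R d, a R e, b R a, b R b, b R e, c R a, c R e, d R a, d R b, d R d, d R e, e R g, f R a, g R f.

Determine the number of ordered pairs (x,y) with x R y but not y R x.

Enumerating: (a,e), (b,e), (c,a), (c,e), (d,b), (d,e), (e,g), (f,a), (g,f).

9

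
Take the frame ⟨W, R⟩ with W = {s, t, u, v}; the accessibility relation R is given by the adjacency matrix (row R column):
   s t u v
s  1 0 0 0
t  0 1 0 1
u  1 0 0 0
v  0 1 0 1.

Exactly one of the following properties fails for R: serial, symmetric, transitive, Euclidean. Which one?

Serial: yes — every world has a successor (e.g. s R s).
Symmetric: no — u R s but not s R u.
Transitive: yes — every two-step R-path is closed by a direct edge.
Euclidean: yes — any two successors of a common world are R-related.
Only symmetric fails.

symmetric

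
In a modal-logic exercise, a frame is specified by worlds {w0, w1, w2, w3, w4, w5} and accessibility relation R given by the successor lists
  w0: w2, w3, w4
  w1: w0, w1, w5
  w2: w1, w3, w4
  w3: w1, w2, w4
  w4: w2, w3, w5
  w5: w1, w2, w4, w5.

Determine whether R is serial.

Yes

Serial: yes — every world has a successor (e.g. w0 R w2).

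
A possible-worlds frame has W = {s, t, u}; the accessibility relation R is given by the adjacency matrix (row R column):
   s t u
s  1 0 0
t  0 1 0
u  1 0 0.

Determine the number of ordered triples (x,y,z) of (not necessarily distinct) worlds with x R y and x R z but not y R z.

R is Euclidean; there are no such tuples.

0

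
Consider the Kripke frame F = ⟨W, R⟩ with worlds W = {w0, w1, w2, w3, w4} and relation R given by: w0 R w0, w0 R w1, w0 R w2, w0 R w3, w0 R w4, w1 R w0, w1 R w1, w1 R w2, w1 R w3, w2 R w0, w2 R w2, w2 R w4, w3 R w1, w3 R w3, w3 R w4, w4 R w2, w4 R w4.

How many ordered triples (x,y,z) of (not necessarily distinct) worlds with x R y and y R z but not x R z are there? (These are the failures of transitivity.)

Enumerating: (w1,w0,w4), (w1,w2,w4), (w1,w3,w4), (w2,w0,w1), (w2,w0,w3), (w3,w1,w0), (w3,w1,w2), (w3,w4,w2), (w4,w2,w0).

9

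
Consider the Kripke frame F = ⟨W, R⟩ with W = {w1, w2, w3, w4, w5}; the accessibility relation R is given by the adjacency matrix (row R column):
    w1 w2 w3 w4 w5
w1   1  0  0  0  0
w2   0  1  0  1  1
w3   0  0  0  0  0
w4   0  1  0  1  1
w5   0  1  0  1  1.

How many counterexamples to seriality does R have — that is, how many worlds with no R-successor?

1

Enumerating: w3.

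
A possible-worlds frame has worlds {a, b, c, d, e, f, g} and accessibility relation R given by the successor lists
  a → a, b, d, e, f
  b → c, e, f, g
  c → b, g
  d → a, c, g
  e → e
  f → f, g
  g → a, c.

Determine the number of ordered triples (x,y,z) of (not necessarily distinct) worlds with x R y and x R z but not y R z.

39

Enumerating: (a,b,a), (a,b,b), (a,b,d), (a,d,b), (a,d,d), (a,d,e), (a,d,f), (a,e,a), (a,e,b), (a,e,d), (a,e,f), (a,f,a), … and 27 more.
Total: 39.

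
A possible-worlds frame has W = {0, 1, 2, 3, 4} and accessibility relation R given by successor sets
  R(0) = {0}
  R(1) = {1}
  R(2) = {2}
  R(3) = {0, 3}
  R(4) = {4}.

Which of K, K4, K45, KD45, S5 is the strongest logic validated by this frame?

K4

Transitive (axiom 4): yes — every two-step R-path is closed by a direct edge.
Euclidean (axiom 5): no — 3 R 0 and 3 R 3, but not 0 R 3.
Serial (axiom D): yes — every world has a successor (e.g. 0 R 0).
Reflexive (axiom T): yes — every world is R-related to itself.
So F validates K, K4; K45 would additionally require R to be Euclidean. The strongest is K4.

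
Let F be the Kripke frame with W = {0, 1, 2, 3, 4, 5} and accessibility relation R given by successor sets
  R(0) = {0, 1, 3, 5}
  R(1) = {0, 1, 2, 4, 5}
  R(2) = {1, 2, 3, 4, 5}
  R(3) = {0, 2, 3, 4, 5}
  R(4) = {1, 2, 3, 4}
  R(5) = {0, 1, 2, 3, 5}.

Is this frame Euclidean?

No

Euclidean: no — 0 R 1 and 0 R 3, but not 1 R 3.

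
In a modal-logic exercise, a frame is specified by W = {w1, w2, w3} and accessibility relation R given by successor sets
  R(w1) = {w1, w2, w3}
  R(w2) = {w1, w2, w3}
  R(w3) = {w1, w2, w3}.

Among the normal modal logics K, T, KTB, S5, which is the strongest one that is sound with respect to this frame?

S5

Reflexive (axiom T): yes — every world is R-related to itself.
Symmetric (axiom B): yes — every pair in R has its reverse in R.
Euclidean (axiom 5): yes — any two successors of a common world are R-related.
So F validates K, T, KTB, S5. The strongest is S5.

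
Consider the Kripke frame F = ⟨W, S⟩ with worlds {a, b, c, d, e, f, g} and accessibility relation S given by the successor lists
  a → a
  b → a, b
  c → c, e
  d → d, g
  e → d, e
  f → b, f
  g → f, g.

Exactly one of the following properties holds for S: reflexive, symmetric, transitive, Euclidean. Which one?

Reflexive: yes — every world is S-related to itself.
Symmetric: no — b S a but not a S b.
Transitive: no — c S e and e S d, but not c S d.
Euclidean: no — b S a and b S b, but not a S b.
Only reflexive holds.

reflexive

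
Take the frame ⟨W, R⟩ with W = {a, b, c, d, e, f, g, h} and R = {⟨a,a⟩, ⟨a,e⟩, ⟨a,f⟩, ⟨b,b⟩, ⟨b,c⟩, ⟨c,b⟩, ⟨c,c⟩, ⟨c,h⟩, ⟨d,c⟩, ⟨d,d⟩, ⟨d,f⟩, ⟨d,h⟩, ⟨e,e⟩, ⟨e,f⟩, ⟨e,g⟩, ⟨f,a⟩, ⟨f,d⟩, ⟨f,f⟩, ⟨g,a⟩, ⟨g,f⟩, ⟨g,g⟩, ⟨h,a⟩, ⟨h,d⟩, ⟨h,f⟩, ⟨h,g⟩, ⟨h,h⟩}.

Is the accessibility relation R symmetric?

No

Symmetric: no — a R e but not e R a.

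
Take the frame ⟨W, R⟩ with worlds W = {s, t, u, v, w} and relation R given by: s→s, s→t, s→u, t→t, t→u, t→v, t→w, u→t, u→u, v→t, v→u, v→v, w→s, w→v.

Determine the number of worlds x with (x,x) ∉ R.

1

Enumerating: w.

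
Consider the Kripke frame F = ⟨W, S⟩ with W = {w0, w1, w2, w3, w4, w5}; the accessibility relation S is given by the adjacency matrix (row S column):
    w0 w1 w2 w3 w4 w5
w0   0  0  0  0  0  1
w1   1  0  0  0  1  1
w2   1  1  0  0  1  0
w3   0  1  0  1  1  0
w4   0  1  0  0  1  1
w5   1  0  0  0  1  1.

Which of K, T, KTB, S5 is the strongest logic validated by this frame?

Reflexive (axiom T): no — w0 is not related to itself.
Symmetric (axiom B): no — w1 S w0 but not w0 S w1.
Euclidean (axiom 5): no — w1 S w0 and w1 S w4, but not w0 S w4.
So F validates K; T would additionally require S to be reflexive. The strongest is K.

K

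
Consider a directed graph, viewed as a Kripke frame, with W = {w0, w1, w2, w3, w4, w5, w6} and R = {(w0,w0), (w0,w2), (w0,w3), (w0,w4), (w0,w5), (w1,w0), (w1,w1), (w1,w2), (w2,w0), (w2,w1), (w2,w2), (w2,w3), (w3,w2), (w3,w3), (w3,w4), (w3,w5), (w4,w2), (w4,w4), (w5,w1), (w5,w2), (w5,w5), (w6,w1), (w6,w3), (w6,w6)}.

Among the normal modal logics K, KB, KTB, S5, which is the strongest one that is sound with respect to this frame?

Symmetric (axiom B): no — w0 R w3 but not w3 R w0.
Reflexive (axiom T): yes — every world is R-related to itself.
Euclidean (axiom 5): no — w0 R w2 and w0 R w4, but not w2 R w4.
So F validates K; KB would additionally require R to be symmetric. The strongest is K.

K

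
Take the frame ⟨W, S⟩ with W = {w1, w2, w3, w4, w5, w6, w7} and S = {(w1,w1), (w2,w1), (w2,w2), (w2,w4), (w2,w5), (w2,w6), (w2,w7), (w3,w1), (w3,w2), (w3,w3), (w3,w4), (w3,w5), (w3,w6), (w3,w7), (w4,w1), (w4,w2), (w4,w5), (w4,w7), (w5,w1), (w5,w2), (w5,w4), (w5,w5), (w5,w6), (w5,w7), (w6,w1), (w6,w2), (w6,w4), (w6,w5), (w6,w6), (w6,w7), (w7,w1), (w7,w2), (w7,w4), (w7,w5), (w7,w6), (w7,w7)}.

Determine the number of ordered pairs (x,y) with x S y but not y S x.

Enumerating: (w2,w1), (w3,w1), (w3,w2), (w3,w4), (w3,w5), (w3,w6), (w3,w7), (w4,w1), (w5,w1), (w6,w1), (w6,w4), (w7,w1).

12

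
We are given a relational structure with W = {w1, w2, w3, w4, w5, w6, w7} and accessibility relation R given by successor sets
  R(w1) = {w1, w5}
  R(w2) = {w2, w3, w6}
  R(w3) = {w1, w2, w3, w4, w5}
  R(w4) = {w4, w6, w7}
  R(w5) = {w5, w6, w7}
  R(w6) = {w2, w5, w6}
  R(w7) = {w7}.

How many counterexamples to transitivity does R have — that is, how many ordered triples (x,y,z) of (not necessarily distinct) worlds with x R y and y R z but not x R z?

16

Enumerating: (w1,w5,w6), (w1,w5,w7), (w2,w3,w1), (w2,w3,w4), (w2,w3,w5), (w2,w6,w5), (w3,w2,w6), (w3,w4,w6), (w3,w4,w7), (w3,w5,w6), (w3,w5,w7), (w4,w6,w2), (w4,w6,w5), (w5,w6,w2), (w6,w2,w3), (w6,w5,w7).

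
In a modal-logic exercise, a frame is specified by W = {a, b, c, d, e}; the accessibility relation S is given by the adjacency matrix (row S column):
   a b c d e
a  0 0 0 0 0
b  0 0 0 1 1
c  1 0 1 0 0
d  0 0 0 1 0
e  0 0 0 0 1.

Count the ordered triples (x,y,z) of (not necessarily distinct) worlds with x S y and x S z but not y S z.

Enumerating: (b,d,e), (b,e,d), (c,a,a), (c,a,c).

4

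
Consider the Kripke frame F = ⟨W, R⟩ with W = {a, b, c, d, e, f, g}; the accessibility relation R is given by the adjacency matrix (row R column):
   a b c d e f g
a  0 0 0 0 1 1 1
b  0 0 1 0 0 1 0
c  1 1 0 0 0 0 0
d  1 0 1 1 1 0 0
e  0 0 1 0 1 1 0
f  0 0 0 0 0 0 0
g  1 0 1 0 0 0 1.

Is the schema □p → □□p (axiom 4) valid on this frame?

No

By correspondence theory, 4 is valid on a frame iff R is transitive.
Transitive: no — a R e and e R c, but not a R c.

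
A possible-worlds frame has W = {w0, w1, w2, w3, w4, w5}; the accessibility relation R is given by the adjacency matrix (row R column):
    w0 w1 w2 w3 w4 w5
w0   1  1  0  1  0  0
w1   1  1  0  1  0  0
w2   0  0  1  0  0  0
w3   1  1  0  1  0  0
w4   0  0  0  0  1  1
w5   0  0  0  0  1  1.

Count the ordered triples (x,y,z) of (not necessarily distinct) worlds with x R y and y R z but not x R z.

0

R is transitive; there are no such tuples.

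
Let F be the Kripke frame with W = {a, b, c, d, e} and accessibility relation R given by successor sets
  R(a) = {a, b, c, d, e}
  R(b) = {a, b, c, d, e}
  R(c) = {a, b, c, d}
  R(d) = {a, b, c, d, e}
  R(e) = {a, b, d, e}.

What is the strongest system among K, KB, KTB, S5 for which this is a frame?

Symmetric (axiom B): yes — every pair in R has its reverse in R.
Reflexive (axiom T): yes — every world is R-related to itself.
Euclidean (axiom 5): no — a R c and a R e, but not c R e.
So F validates K, KB, KTB; S5 would additionally require R to be Euclidean. The strongest is KTB.

KTB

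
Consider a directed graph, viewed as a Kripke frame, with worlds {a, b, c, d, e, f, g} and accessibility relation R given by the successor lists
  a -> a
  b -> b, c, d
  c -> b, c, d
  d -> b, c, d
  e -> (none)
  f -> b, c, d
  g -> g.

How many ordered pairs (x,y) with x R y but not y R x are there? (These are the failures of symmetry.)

3

Enumerating: (f,b), (f,c), (f,d).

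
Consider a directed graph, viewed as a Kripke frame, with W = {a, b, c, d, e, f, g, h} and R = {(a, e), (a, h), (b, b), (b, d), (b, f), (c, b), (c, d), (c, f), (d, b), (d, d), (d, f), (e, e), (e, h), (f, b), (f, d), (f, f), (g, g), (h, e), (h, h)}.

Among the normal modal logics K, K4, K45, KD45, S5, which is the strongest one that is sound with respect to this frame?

Transitive (axiom 4): yes — every two-step R-path is closed by a direct edge.
Euclidean (axiom 5): yes — any two successors of a common world are R-related.
Serial (axiom D): yes — every world has a successor (e.g. a R e).
Reflexive (axiom T): no — a is not related to itself.
So F validates K, K4, K45, KD45; S5 would additionally require R to be reflexive. The strongest is KD45.

KD45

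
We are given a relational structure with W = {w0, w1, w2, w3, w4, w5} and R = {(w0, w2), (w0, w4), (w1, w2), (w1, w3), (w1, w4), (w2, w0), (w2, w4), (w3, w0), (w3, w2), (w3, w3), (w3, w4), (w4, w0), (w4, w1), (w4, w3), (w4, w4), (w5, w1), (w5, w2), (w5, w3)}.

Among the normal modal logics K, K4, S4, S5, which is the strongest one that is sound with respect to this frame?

K

Transitive (axiom 4): no — w0 R w4 and w4 R w1, but not w0 R w1.
Reflexive (axiom T): no — w0 is not related to itself.
Euclidean (axiom 5): no — w0 R w4 and w0 R w2, but not w4 R w2.
So F validates K; K4 would additionally require R to be transitive. The strongest is K.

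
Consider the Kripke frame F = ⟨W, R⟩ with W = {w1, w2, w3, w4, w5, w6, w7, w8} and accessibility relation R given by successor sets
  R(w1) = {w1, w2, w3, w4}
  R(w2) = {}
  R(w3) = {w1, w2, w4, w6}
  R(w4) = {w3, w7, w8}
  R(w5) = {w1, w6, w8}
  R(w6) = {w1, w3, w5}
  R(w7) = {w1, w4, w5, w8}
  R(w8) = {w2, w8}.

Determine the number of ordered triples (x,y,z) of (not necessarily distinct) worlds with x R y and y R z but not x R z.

36

Enumerating: (w1,w3,w6), (w1,w4,w7), (w1,w4,w8), (w3,w1,w3), (w3,w4,w3), (w3,w4,w7), (w3,w4,w8), (w3,w6,w3), (w3,w6,w5), (w4,w3,w1), (w4,w3,w2), (w4,w3,w4), … and 24 more.
Total: 36.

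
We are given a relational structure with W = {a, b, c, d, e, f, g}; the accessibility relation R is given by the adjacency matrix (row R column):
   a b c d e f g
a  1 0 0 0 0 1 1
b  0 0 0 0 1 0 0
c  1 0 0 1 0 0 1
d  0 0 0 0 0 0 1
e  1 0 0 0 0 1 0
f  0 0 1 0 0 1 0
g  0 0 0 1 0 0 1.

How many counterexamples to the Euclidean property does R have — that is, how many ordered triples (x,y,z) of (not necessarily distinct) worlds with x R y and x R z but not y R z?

13

Enumerating: (a,f,a), (a,f,g), (a,g,a), (a,g,f), (b,e,e), (c,a,d), (c,d,a), (c,d,d), (c,g,a), (e,f,a), (f,c,c), (f,c,f), (g,d,d).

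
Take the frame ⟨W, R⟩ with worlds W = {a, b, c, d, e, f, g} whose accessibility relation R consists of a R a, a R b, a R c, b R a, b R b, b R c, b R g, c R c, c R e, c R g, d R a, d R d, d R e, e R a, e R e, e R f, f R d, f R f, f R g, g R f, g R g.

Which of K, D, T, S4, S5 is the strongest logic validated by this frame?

T

Serial (axiom D): yes — every world has a successor (e.g. a R a).
Reflexive (axiom T): yes — every world is R-related to itself.
Transitive (axiom 4): no — a R b and b R g, but not a R g.
Euclidean (axiom 5): no — a R c and a R b, but not c R b.
So F validates K, D, T; S4 would additionally require R to be transitive. The strongest is T.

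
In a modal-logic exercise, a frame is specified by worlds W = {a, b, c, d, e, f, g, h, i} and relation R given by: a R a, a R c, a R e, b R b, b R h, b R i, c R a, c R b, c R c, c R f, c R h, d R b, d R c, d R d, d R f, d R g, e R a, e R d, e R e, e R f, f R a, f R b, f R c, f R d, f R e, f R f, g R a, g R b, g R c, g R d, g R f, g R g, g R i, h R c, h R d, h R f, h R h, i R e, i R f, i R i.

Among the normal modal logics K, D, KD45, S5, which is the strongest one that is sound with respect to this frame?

D

Serial (axiom D): yes — every world has a successor (e.g. a R a).
Euclidean (axiom 5): no — a R c and a R e, but not c R e.
Transitive (axiom 4): no — a R c and c R b, but not a R b.
Reflexive (axiom T): yes — every world is R-related to itself.
So F validates K, D; KD45 would additionally require R to be Euclidean and transitive. The strongest is D.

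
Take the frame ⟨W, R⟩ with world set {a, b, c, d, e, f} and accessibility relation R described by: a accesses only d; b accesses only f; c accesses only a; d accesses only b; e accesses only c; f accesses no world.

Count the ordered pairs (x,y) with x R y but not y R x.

Enumerating: (a,d), (b,f), (c,a), (d,b), (e,c).

5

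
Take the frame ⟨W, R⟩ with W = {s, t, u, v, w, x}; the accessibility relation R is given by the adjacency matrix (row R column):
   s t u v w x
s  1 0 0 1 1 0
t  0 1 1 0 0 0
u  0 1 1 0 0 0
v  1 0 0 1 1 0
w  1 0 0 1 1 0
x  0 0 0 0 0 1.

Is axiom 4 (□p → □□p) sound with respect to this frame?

The schema 4 characterises exactly the transitive frames.
Transitive: yes — every two-step R-path is closed by a direct edge.

Yes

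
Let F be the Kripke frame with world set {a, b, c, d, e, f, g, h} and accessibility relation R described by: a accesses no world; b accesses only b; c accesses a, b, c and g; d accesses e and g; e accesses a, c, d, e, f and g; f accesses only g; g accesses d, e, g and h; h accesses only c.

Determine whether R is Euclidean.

No

Euclidean: no — c R a and c R b, but not a R b.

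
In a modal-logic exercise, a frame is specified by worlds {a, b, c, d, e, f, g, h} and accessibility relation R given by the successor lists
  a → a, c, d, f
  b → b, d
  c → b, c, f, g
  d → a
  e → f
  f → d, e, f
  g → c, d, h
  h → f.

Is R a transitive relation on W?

No

Transitive: no — a R c and c R b, but not a R b.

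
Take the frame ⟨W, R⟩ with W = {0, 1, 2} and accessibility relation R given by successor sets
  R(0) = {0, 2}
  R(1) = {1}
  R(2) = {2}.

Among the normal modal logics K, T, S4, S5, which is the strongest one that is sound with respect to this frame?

S4

Reflexive (axiom T): yes — every world is R-related to itself.
Transitive (axiom 4): yes — every two-step R-path is closed by a direct edge.
Euclidean (axiom 5): no — 0 R 2 and 0 R 0, but not 2 R 0.
So F validates K, T, S4; S5 would additionally require R to be Euclidean. The strongest is S4.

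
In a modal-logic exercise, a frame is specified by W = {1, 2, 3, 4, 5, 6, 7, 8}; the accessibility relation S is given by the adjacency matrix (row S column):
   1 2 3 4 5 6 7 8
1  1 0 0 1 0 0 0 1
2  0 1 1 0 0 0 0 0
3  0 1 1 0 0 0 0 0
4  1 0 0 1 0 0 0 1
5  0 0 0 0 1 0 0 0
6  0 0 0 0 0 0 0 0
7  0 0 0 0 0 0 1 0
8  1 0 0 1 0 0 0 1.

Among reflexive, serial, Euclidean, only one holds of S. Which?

Reflexive: no — 6 is not related to itself.
Serial: no — 6 has no S-successor.
Euclidean: yes — any two successors of a common world are S-related.
Only Euclidean holds.

Euclidean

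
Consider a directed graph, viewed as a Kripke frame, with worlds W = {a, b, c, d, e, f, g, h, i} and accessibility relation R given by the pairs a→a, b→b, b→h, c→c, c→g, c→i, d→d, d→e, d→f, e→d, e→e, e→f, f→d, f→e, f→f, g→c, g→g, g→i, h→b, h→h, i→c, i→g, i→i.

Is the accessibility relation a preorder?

Yes

Reflexive: yes — every world is R-related to itself.
Transitive: yes — every two-step R-path is closed by a direct edge.
So R is a preorder.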